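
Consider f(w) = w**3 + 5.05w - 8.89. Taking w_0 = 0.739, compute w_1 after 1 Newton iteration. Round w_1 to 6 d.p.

1.449857

f'(w) = 3w**2 + 5.05
w_0 = 0.739000: f = -4.754467, f' = 6.688363 → w_1 = 0.739000 - (-4.754467)/(6.688363) = 1.449857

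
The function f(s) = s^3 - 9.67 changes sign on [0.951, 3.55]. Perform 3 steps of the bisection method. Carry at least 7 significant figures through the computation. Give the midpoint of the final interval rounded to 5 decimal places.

2.08806

f(0.951000) = -8.809915, f(3.550000) = 35.068875 (opposite signs)
step 1: m = 2.250500, f(m) = 1.728220 > 0 → root in [0.951000, 2.250500]
step 2: m = 1.600750, f(m) = -5.568237 < 0 → root in [1.600750, 2.250500]
step 3: m = 1.925625, f(m) = -2.529722 < 0 → root in [1.925625, 2.250500]
Midpoint of [1.925625, 2.250500] = 2.088062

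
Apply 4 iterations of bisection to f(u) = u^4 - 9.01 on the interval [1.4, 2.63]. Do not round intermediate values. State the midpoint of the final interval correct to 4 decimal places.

1.7459

f(1.400000) = -5.168400, f(2.630000) = 38.833506 (opposite signs)
step 1: m = 2.015000, f(m) = 7.475427 > 0 → root in [1.400000, 2.015000]
step 2: m = 1.707500, f(m) = -0.509532 < 0 → root in [1.707500, 2.015000]
step 3: m = 1.861250, f(m) = 2.991039 > 0 → root in [1.707500, 1.861250]
step 4: m = 1.784375, f(m) = 1.127819 > 0 → root in [1.707500, 1.784375]
Midpoint of [1.707500, 1.784375] = 1.745937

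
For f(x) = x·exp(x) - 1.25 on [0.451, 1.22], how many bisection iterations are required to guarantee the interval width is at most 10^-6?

Initial width b − a = 1.22 − 0.451 = 0.769000.
After n steps the width is (b−a)/2^n; need (b−a)/2^n ≤ 10^-6.
So n ≥ log₂(0.769000/10^-6) = log₂(769000.0000) ≈ 19.5526.
Hence n = 20.

20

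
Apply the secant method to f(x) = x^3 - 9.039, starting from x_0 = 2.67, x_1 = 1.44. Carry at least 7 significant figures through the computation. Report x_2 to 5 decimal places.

1.90393

f(x_0) = 9.995163, f(x_1) = -6.053016
x_2 = 1.440000 - (-6.053016)·(1.440000 - 2.670000)/(-6.053016 - (9.995163)) = 1.903929; f(x_2) = -2.137365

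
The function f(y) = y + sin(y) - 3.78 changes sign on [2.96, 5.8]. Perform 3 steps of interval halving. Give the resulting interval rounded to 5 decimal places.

[4.73500, 5.09000]

f(2.960000) = -0.639404, f(5.800000) = 1.555398 (opposite signs)
step 1: m = 4.380000, f(m) = -0.345266 < 0 → root in [4.380000, 5.800000]
step 2: m = 5.090000, f(m) = 0.380452 > 0 → root in [4.380000, 5.090000]
step 3: m = 4.735000, f(m) = -0.044744 < 0 → root in [4.735000, 5.090000]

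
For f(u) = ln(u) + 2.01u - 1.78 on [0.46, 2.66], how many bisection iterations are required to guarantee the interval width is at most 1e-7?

Initial width b − a = 2.66 − 0.46 = 2.200000.
After n steps the width is (b−a)/2^n; need (b−a)/2^n ≤ 1e-7.
So n ≥ log₂(2.200000/1e-7) = log₂(22000000.0000) ≈ 24.3910.
Hence n = 25.

25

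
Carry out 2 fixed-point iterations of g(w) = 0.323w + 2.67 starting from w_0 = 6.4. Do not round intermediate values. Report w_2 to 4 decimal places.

w_1 = g(6.400000) = 4.737200
w_2 = g(4.737200) = 4.200116

4.2001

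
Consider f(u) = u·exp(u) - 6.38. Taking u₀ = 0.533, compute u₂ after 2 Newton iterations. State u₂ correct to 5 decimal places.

2.03035

Newton update: u ← u − f(u)/f'(u).
f'(u) = (u + 1)·exp(u)
u_0 = 0.533000: f = -5.471748, f' = 2.612288 → u_1 = 0.533000 - (-5.471748)/(2.612288) = 2.627619
u_1 = 2.627619: f = 29.988278, f' = 50.209051 → u_2 = 2.627619 - (29.988278)/(50.209051) = 2.030350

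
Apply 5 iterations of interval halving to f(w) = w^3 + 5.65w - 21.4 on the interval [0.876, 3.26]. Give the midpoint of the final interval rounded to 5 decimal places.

2.10525

f(0.876000) = -15.778379, f(3.260000) = 31.664976 (opposite signs)
step 1: m = 2.068000, f(m) = -0.871742 < 0 → root in [2.068000, 3.260000]
step 2: m = 2.664000, f(m) = 12.557731 > 0 → root in [2.068000, 2.664000]
step 3: m = 2.366000, f(m) = 5.212664 > 0 → root in [2.068000, 2.366000]
step 4: m = 2.217000, f(m) = 2.022802 > 0 → root in [2.068000, 2.217000]
step 5: m = 2.142500, f(m) = 0.539856 > 0 → root in [2.068000, 2.142500]
Midpoint of [2.068000, 2.142500] = 2.105250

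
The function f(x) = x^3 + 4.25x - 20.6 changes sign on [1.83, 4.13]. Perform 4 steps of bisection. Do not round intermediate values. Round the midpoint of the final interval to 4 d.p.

f(1.830000) = -6.694013, f(4.130000) = 67.397497 (opposite signs)
step 1: m = 2.980000, f(m) = 18.528592 > 0 → root in [1.830000, 2.980000]
step 2: m = 2.405000, f(m) = 3.531830 > 0 → root in [1.830000, 2.405000]
step 3: m = 2.117500, f(m) = -2.106165 < 0 → root in [2.117500, 2.405000]
step 4: m = 2.261250, f(m) = 0.572653 > 0 → root in [2.117500, 2.261250]
Midpoint of [2.117500, 2.261250] = 2.189375

2.1894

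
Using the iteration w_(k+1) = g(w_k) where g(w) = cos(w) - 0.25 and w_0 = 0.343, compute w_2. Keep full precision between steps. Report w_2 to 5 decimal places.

0.52013

w_1 = g(0.343000) = 0.691750
w_2 = g(0.691750) = 0.520131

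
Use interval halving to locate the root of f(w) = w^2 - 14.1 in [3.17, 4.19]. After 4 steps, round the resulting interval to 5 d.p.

f(3.170000) = -4.051100, f(4.190000) = 3.456100 (opposite signs)
step 1: m = 3.680000, f(m) = -0.557600 < 0 → root in [3.680000, 4.190000]
step 2: m = 3.935000, f(m) = 1.384225 > 0 → root in [3.680000, 3.935000]
step 3: m = 3.807500, f(m) = 0.397056 > 0 → root in [3.680000, 3.807500]
step 4: m = 3.743750, f(m) = -0.084336 < 0 → root in [3.743750, 3.807500]

[3.74375, 3.80750]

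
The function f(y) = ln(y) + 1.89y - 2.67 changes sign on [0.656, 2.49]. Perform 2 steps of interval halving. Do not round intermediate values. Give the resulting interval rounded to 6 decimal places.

[1.114500, 1.573000]

f(0.656000) = -1.851754, f(2.490000) = 2.948383 (opposite signs)
step 1: m = 1.573000, f(m) = 0.755955 > 0 → root in [0.656000, 1.573000]
step 2: m = 1.114500, f(m) = -0.455189 < 0 → root in [1.114500, 1.573000]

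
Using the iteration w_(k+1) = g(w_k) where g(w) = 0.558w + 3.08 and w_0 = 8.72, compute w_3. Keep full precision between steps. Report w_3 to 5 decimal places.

w_1 = g(8.720000) = 7.945760
w_2 = g(7.945760) = 7.513734
w_3 = g(7.513734) = 7.272664

7.27266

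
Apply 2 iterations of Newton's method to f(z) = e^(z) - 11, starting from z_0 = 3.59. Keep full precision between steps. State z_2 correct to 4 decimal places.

Newton update: z ← z − f(z)/f'(z).
f'(z) = e^(z)
z_0 = 3.590000: f = 25.234076, f' = 36.234076 → z_1 = 3.590000 - (25.234076)/(36.234076) = 2.893582
z_1 = 2.893582: f = 7.057871, f' = 18.057871 → z_2 = 2.893582 - (7.057871)/(18.057871) = 2.502734

2.5027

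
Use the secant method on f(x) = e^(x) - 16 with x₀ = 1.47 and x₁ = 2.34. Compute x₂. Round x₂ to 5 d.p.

3.15040

f(x_0) = -11.650765, f(x_1) = -5.618763
x_2 = 2.340000 - (-5.618763)·(2.340000 - 1.470000)/(-5.618763 - (-11.650765)) = 3.150398; f(x_2) = 7.345363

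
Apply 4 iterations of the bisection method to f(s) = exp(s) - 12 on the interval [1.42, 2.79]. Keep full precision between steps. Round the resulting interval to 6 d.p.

[2.447500, 2.533125]

f(1.420000) = -7.862880, f(2.790000) = 4.281020 (opposite signs)
step 1: m = 2.105000, f(m) = -3.792897 < 0 → root in [2.105000, 2.790000]
step 2: m = 2.447500, f(m) = -0.440588 < 0 → root in [2.447500, 2.790000]
step 3: m = 2.618750, f(m) = 1.718565 > 0 → root in [2.447500, 2.618750]
step 4: m = 2.533125, f(m) = 0.592797 > 0 → root in [2.447500, 2.533125]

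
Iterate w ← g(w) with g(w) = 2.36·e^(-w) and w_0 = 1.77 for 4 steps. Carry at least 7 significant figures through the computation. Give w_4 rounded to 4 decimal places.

1.4506

w_1 = g(1.770000) = 0.401986
w_2 = g(0.401986) = 1.578817
w_3 = g(1.578817) = 0.486677
w_4 = g(0.486677) = 1.450611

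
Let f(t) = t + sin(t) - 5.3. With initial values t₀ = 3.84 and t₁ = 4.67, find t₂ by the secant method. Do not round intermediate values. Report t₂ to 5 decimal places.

7.52327

Secant update: t_(k+1) = t_k − f(t_k)·(t_k − t_(k-1))/(f(t_k) − f(t_(k-1))).
f(t_0) = -2.102999, f(t_1) = -1.629102
t_2 = 4.670000 - (-1.629102)·(4.670000 - 3.840000)/(-1.629102 - (-2.102999)) = 7.523266; f(t_2) = 3.169077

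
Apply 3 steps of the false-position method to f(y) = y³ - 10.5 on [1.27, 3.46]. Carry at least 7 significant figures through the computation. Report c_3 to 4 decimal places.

False-position update: c = (a·f(b) − b·f(a))/(f(b) − f(a)); replace the endpoint whose sign matches f(c).
f(1.270000) = -8.451617, f(3.460000) = 30.921736
step 1: c = 1.740091, f(c) = -5.231153 < 0 → new bracket [1.740091, 3.460000]
step 2: c = 1.988953, f(c) = -2.631829 < 0 → new bracket [1.988953, 3.460000]
step 3: c = 2.104337, f(c) = -1.181499 < 0 → new bracket [2.104337, 3.460000]

2.1043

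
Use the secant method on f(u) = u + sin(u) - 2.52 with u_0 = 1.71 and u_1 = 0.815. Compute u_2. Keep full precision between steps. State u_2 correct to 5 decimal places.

f(u_0) = 0.180327, f(u_1) = -0.977274
u_2 = 0.815000 - (-0.977274)·(0.815000 - 1.710000)/(-0.977274 - (0.180327)) = 1.570580; f(u_2) = 0.050580

1.57058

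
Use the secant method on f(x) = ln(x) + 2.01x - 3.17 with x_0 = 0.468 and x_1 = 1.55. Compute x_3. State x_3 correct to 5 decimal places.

1.40693

f(x_0) = -2.988607, f(x_1) = 0.383755
x_2 = 1.550000 - (0.383755)·(1.550000 - 0.468000)/(0.383755 - (-2.988607)) = 1.426875; f(x_2) = 0.053505
x_3 = 1.426875 - (0.053505)·(1.426875 - 1.550000)/(0.053505 - (0.383755)) = 1.406927; f(x_3) = -0.000669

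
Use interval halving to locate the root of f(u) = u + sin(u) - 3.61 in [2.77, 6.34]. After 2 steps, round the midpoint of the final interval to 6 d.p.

f(2.770000) = -0.476900, f(6.340000) = 2.786784 (opposite signs)
step 1: m = 4.555000, f(m) = -0.042640 < 0 → root in [4.555000, 6.340000]
step 2: m = 5.447500, f(m) = 1.095744 > 0 → root in [4.555000, 5.447500]
Midpoint of [4.555000, 5.447500] = 5.001250

5.001250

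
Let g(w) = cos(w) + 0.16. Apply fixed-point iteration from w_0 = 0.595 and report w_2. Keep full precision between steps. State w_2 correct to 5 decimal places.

0.71024

w_1 = g(0.595000) = 0.988148
w_2 = g(0.988148) = 0.710237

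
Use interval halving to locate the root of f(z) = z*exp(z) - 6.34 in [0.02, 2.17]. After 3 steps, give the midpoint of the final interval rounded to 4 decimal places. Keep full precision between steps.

1.4981

f(0.020000) = -6.319596, f(2.170000) = 12.665476 (opposite signs)
step 1: m = 1.095000, f(m) = -3.066845 < 0 → root in [1.095000, 2.170000]
step 2: m = 1.632500, f(m) = 2.012932 > 0 → root in [1.095000, 1.632500]
step 3: m = 1.363750, f(m) = -1.006604 < 0 → root in [1.363750, 1.632500]
Midpoint of [1.363750, 1.632500] = 1.498125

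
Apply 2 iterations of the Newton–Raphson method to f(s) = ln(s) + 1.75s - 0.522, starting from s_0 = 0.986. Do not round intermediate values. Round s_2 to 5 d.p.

f'(s) = 1/s + 1.75
s_0 = 0.986000: f = 1.189401, f' = 2.764199 → s_1 = 0.986000 - (1.189401)/(2.764199) = 0.555712
s_1 = 0.555712: f = -0.137008, f' = 3.549493 → s_2 = 0.555712 - (-0.137008)/(3.549493) = 0.594312

0.59431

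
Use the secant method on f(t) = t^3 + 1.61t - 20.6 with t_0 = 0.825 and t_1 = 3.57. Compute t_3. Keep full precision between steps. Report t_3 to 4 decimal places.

2.3189

f(t_0) = -18.710234, f(t_1) = 30.646993
t_2 = 3.570000 - (30.646993)·(3.570000 - 0.825000)/(30.646993 - (-18.710234)) = 1.865569; f(t_2) = -11.103607
t_3 = 1.865569 - (-11.103607)·(1.865569 - 3.570000)/(-11.103607 - (30.646993)) = 2.318864; f(t_3) = -4.397800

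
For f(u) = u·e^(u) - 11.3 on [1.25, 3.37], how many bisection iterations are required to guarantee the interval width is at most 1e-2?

Initial width b − a = 3.37 − 1.25 = 2.120000.
After n steps the width is (b−a)/2^n; need (b−a)/2^n ≤ 1e-2.
So n ≥ log₂(2.120000/1e-2) = log₂(212.0000) ≈ 7.7279.
Hence n = 8.

8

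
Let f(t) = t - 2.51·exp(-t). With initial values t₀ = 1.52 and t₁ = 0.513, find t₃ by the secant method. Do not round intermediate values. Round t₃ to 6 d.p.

0.967407

f(t_0) = 0.971033, f(t_1) = -0.989729
t_2 = 0.513000 - (-0.989729)·(0.513000 - 1.520000)/(-0.989729 - (0.971033)) = 1.021301; f(t_2) = 0.117384
t_3 = 1.021301 - (0.117384)·(1.021301 - 0.513000)/(0.117384 - (-0.989729)) = 0.967407; f(t_3) = 0.013438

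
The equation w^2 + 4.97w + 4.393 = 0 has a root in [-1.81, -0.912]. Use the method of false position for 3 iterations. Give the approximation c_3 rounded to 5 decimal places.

-1.15048

f(-1.810000) = -1.326600, f(-0.912000) = 0.692104
step 1: c = -1.219875, f(c) = -0.181685 < 0 → new bracket [-1.219875, -0.912000]
step 2: c = -1.155860, f(c) = -0.015611 < 0 → new bracket [-1.155860, -0.912000]
step 3: c = -1.150481, f(c) = -0.001283 < 0 → new bracket [-1.150481, -0.912000]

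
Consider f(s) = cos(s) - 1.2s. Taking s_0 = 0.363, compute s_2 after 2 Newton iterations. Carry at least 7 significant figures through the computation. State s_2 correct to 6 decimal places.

0.659027

f'(s) = -sin(s) - 1.2
s_0 = 0.363000: f = 0.499236, f' = -1.555080 → s_1 = 0.363000 - (0.499236)/(-1.555080) = 0.684035
s_1 = 0.684035: f = -0.045813, f' = -1.831926 → s_2 = 0.684035 - (-0.045813)/(-1.831926) = 0.659027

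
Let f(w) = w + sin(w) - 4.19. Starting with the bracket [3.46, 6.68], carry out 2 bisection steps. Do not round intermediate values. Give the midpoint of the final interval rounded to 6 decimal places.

f(3.460000) = -1.043054, f(6.680000) = 2.876483 (opposite signs)
step 1: m = 5.070000, f(m) = -0.056736 < 0 → root in [5.070000, 6.680000]
step 2: m = 5.875000, f(m) = 1.288056 > 0 → root in [5.070000, 5.875000]
Midpoint of [5.070000, 5.875000] = 5.472500

5.472500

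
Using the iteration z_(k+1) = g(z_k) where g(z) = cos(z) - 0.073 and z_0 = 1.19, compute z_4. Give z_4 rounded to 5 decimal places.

0.77317

z_1 = g(1.190000) = 0.298660
z_2 = g(0.298660) = 0.882732
z_3 = g(0.882732) = 0.562043
z_4 = g(0.562043) = 0.773168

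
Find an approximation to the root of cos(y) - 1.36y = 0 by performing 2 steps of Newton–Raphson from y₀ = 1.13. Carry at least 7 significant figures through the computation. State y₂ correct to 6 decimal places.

0.605097

f'(y) = -sin(y) - 1.36
y_0 = 1.130000: f = -1.110140, f' = -2.264412 → y_1 = 1.130000 - (-1.110140)/(-2.264412) = 0.639745
y_1 = 0.639745: f = -0.067804, f' = -1.956991 → y_2 = 0.639745 - (-0.067804)/(-1.956991) = 0.605097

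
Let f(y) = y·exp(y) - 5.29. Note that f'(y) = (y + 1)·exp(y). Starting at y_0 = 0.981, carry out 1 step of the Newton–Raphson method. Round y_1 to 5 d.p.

Newton update: y ← y − f(y)/f'(y).
y_0 = 0.981000: f = -2.673553, f' = 5.283569 → y_1 = 0.981000 - (-2.673553)/(5.283569) = 1.487013

1.48701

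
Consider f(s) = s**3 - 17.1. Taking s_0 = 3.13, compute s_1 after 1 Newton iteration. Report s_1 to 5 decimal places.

f'(s) = 3s**2
s_0 = 3.130000: f = 13.564297, f' = 29.390700 → s_1 = 3.130000 - (13.564297)/(29.390700) = 2.668483

2.66848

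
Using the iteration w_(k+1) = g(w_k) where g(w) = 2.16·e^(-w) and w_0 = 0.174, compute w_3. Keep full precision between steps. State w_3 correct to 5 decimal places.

1.51952

w_1 = g(0.174000) = 1.815041
w_2 = g(1.815041) = 0.351715
w_3 = g(0.351715) = 1.519518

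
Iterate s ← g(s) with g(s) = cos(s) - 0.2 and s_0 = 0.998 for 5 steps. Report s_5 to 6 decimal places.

s_1 = g(0.998000) = 0.341984
s_2 = g(0.341984) = 0.742091
s_3 = g(0.742091) = 0.537057
s_4 = g(0.537057) = 0.659218
s_5 = g(0.659218) = 0.590471

0.590471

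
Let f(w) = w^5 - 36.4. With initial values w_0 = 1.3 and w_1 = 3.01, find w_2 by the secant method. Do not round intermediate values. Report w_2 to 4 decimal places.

Secant update: w_(k+1) = w_k − f(w_k)·(w_k − w_(k-1))/(f(w_k) − f(w_(k-1))).
f(w_0) = -32.687070, f(w_1) = 210.677090
w_2 = 3.010000 - (210.677090)·(3.010000 - 1.300000)/(210.677090 - (-32.687070)) = 1.529676; f(w_2) = -28.024762

1.5297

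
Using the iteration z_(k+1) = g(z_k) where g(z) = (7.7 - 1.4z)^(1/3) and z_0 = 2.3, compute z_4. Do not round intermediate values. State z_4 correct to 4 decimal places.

z_1 = g(2.300000) = 1.648514
z_2 = g(1.648514) = 1.753553
z_3 = g(1.753553) = 1.737464
z_4 = g(1.737464) = 1.739948

1.7399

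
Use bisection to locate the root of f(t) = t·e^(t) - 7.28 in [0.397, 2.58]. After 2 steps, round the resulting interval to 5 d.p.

[1.48850, 2.03425]

f(0.397000) = -6.689520, f(2.580000) = 26.768616 (opposite signs)
step 1: m = 1.488500, f(m) = -0.685283 < 0 → root in [1.488500, 2.580000]
step 2: m = 2.034250, f(m) = 8.274923 > 0 → root in [1.488500, 2.034250]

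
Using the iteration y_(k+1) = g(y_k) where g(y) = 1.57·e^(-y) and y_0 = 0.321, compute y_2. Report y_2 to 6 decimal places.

0.502661

y_1 = g(0.321000) = 1.138915
y_2 = g(1.138915) = 0.502661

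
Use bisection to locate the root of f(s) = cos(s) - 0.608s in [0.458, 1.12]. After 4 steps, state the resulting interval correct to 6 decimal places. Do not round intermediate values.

[0.913125, 0.954500]

f(0.458000) = 0.618475, f(1.120000) = -0.245278 (opposite signs)
step 1: m = 0.789000, f(m) = 0.224843 > 0 → root in [0.789000, 1.120000]
step 2: m = 0.954500, f(m) = -0.002319 < 0 → root in [0.789000, 0.954500]
step 3: m = 0.871750, f(m) = 0.113464 > 0 → root in [0.871750, 0.954500]
step 4: m = 0.913125, f(m) = 0.056096 > 0 → root in [0.913125, 0.954500]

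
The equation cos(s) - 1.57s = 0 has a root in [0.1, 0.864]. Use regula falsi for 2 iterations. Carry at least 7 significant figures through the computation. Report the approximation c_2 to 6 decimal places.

False-position update: c = (a·f(b) − b·f(a))/(f(b) − f(a)); replace the endpoint whose sign matches f(c).
f(0.100000) = 0.838004, f(0.864000) = -0.707079
step 1: c = 0.514369, f(c) = 0.063043 > 0 → new bracket [0.514369, 0.864000]
step 2: c = 0.542991, f(c) = 0.003672 > 0 → new bracket [0.542991, 0.864000]

0.542991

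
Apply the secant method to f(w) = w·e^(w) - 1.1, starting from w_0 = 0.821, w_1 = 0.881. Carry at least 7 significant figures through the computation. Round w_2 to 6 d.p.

0.644367

Secant update: w_(k+1) = w_k − f(w_k)·(w_k − w_(k-1))/(f(w_k) − f(w_(k-1))).
f(w_0) = 0.765945, f(w_1) = 1.026128
w_2 = 0.881000 - (1.026128)·(0.881000 - 0.821000)/(1.026128 - (0.765945)) = 0.644367; f(w_2) = 0.127379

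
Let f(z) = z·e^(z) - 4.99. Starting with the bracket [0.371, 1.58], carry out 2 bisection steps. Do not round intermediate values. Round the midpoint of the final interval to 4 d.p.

1.4289

f(0.371000) = -4.452353, f(1.580000) = 2.680830 (opposite signs)
step 1: m = 0.975500, f(m) = -2.402493 < 0 → root in [0.975500, 1.580000]
step 2: m = 1.277750, f(m) = -0.404722 < 0 → root in [1.277750, 1.580000]
Midpoint of [1.277750, 1.580000] = 1.428875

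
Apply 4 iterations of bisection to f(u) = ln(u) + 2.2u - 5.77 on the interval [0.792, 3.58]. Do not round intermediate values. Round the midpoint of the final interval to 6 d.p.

f(0.792000) = -4.260794, f(3.580000) = 3.381363 (opposite signs)
step 1: m = 2.186000, f(m) = -0.178727 < 0 → root in [2.186000, 3.580000]
step 2: m = 2.883000, f(m) = 1.631431 > 0 → root in [2.186000, 2.883000]
step 3: m = 2.534500, f(m) = 0.735896 > 0 → root in [2.186000, 2.534500]
step 4: m = 2.360250, f(m) = 0.281318 > 0 → root in [2.186000, 2.360250]
Midpoint of [2.186000, 2.360250] = 2.273125

2.273125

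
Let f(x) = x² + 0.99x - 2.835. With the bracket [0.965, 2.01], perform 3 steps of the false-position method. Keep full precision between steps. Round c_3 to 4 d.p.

f(0.965000) = -0.948425, f(2.010000) = 3.195000
step 1: c = 1.204199, f(c) = -0.192747 < 0 → new bracket [1.204199, 2.010000]
step 2: c = 1.250046, f(c) = -0.034841 < 0 → new bracket [1.250046, 2.010000]
step 3: c = 1.258243, f(c) = -0.006163 < 0 → new bracket [1.258243, 2.010000]

1.2582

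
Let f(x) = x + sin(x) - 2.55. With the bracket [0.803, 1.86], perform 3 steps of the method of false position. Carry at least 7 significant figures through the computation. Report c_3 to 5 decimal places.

f(0.803000) = -1.027557, f(1.860000) = 0.268471
step 1: c = 1.641043, f(c) = 0.088577 > 0 → new bracket [0.803000, 1.641043]
step 2: c = 1.574536, f(c) = 0.024529 > 0 → new bracket [0.803000, 1.574536]
step 3: c = 1.556548, f(c) = 0.006446 > 0 → new bracket [0.803000, 1.556548]

1.55655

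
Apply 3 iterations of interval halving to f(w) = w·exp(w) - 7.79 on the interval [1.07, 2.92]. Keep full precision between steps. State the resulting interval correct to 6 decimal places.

f(1.070000) = -4.670544, f(2.920000) = 46.350559 (opposite signs)
step 1: m = 1.995000, f(m) = 6.877645 > 0 → root in [1.070000, 1.995000]
step 2: m = 1.532500, f(m) = -0.694928 < 0 → root in [1.532500, 1.995000]
step 3: m = 1.763750, f(m) = 2.500202 > 0 → root in [1.532500, 1.763750]

[1.532500, 1.763750]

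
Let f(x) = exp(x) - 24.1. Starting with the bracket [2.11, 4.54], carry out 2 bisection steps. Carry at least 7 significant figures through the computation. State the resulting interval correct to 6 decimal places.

f(2.110000) = -15.851759, f(4.540000) = 69.590800 (opposite signs)
step 1: m = 3.325000, f(m) = 3.698999 > 0 → root in [2.110000, 3.325000]
step 2: m = 2.717500, f(m) = -8.957581 < 0 → root in [2.717500, 3.325000]

[2.717500, 3.325000]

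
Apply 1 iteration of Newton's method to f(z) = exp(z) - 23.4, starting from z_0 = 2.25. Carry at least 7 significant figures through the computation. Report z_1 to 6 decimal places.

3.716342

f'(z) = exp(z)
z_0 = 2.250000: f = -13.912264, f' = 9.487736 → z_1 = 2.250000 - (-13.912264)/(9.487736) = 3.716342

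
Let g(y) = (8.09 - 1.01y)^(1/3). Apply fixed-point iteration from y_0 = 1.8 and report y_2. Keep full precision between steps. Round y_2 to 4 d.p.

1.8398

y_1 = g(1.800000) = 1.844175
y_2 = g(1.844175) = 1.839791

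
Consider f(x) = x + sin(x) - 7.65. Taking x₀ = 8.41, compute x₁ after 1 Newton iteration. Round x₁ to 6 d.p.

Newton update: x ← x − f(x)/f'(x).
f'(x) = 1 + cos(x)
x_0 = 8.410000: f = 1.609363, f' = 0.472191 → x_1 = 8.410000 - (1.609363)/(0.472191) = 5.001714

5.001714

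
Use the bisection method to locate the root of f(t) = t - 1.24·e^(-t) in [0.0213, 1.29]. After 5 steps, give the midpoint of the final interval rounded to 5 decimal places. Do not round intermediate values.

f(0.021300) = -1.192567, f(1.290000) = 0.948664 (opposite signs)
step 1: m = 0.655650, f(m) = 0.011960 > 0 → root in [0.021300, 0.655650]
step 2: m = 0.338475, f(m) = -0.545467 < 0 → root in [0.338475, 0.655650]
step 3: m = 0.497063, f(m) = -0.257248 < 0 → root in [0.497063, 0.655650]
step 4: m = 0.576356, f(m) = -0.120452 < 0 → root in [0.576356, 0.655650]
step 5: m = 0.616003, f(m) = -0.053719 < 0 → root in [0.616003, 0.655650]
Midpoint of [0.616003, 0.655650] = 0.635827

0.63583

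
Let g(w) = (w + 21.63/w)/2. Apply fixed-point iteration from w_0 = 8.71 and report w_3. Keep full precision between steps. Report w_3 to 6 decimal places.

4.651482

w_1 = g(8.710000) = 5.596676
w_2 = g(5.596676) = 4.730735
w_3 = g(4.730735) = 4.651482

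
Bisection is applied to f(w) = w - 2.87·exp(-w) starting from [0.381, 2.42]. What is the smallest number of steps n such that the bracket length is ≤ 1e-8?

28

Initial width b − a = 2.42 − 0.381 = 2.039000.
After n steps the width is (b−a)/2^n; need (b−a)/2^n ≤ 1e-8.
So n ≥ log₂(2.039000/1e-8) = log₂(203900000.0000) ≈ 27.6033.
Hence n = 28.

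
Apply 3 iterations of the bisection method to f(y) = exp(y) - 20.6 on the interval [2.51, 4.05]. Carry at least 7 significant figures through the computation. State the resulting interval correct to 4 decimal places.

f(2.510000) = -8.295070, f(4.050000) = 36.797457 (opposite signs)
step 1: m = 3.280000, f(m) = 5.975773 > 0 → root in [2.510000, 3.280000]
step 2: m = 2.895000, f(m) = -2.516499 < 0 → root in [2.895000, 3.280000]
step 3: m = 3.087500, f(m) = 1.322204 > 0 → root in [2.895000, 3.087500]

[2.8950, 3.0875]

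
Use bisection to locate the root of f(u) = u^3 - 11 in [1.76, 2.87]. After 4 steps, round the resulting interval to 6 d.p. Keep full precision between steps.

[2.176250, 2.245625]

f(1.760000) = -5.548224, f(2.870000) = 12.639903 (opposite signs)
step 1: m = 2.315000, f(m) = 1.406606 > 0 → root in [1.760000, 2.315000]
step 2: m = 2.037500, f(m) = -2.541510 < 0 → root in [2.037500, 2.315000]
step 3: m = 2.176250, f(m) = -0.693141 < 0 → root in [2.176250, 2.315000]
step 4: m = 2.245625, f(m) = 0.324309 > 0 → root in [2.176250, 2.245625]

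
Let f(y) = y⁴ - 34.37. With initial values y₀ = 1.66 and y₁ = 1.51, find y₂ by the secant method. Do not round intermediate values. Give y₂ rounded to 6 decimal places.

Secant update: y_(k+1) = y_k − f(y_k)·(y_k − y_(k-1))/(f(y_k) − f(y_(k-1))).
f(y_0) = -26.776669, f(y_1) = -29.171144
y_2 = 1.510000 - (-29.171144)·(1.510000 - 1.660000)/(-29.171144 - (-26.776669)) = 3.337403; f(y_2) = 89.690819

3.337403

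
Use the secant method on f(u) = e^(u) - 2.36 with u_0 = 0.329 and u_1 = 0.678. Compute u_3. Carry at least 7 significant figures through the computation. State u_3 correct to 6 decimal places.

0.853693

f(u_0) = -0.970422, f(u_1) = -0.390066
u_2 = 0.678000 - (-0.390066)·(0.678000 - 0.329000)/(-0.390066 - (-0.970422)) = 0.912568; f(u_2) = 0.130711
u_3 = 0.912568 - (0.130711)·(0.912568 - 0.678000)/(0.130711 - (-0.390066)) = 0.853693; f(u_3) = -0.011696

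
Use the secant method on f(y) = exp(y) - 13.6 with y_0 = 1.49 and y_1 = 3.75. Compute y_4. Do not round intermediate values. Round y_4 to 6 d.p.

f(y_0) = -9.162904, f(y_1) = 28.921082
y_2 = 3.750000 - (28.921082)·(3.750000 - 1.490000)/(28.921082 - (-9.162904)) = 2.033750; f(y_2) = -5.957308
y_3 = 2.033750 - (-5.957308)·(2.033750 - 3.750000)/(-5.957308 - (28.921082)) = 2.326889; f(y_3) = -3.353980
y_4 = 2.326889 - (-3.353980)·(2.326889 - 2.033750)/(-3.353980 - (-5.957308)) = 2.704554; f(y_4) = 1.347642

2.704554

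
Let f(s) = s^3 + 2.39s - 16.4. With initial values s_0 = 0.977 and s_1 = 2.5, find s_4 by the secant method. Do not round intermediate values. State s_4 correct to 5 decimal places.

2.22995

f(s_0) = -13.132395, f(s_1) = 5.200000
s_2 = 2.500000 - (5.200000)·(2.500000 - 0.977000)/(5.200000 - (-13.132395)) = 2.068000; f(s_2) = -2.613426
s_3 = 2.068000 - (-2.613426)·(2.068000 - 2.500000)/(-2.613426 - (5.200000)) = 2.212495; f(s_3) = -0.281683
s_4 = 2.212495 - (-0.281683)·(2.212495 - 2.068000)/(-0.281683 - (-2.613426)) = 2.229950; f(s_4) = 0.018405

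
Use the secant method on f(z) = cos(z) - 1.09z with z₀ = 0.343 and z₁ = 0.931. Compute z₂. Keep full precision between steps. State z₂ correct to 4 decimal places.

0.6818

f(z_0) = 0.567880, f(z_1) = -0.417758
z_2 = 0.931000 - (-0.417758)·(0.931000 - 0.343000)/(-0.417758 - (0.567880)) = 0.681779; f(z_2) = 0.033314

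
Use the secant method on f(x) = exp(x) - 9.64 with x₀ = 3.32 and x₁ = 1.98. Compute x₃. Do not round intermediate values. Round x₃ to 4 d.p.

Secant update: x_(k+1) = x_k − f(x_k)·(x_k − x_(k-1))/(f(x_k) − f(x_(k-1))).
f(x_0) = 18.020351, f(x_1) = -2.397257
x_2 = 1.980000 - (-2.397257)·(1.980000 - 3.320000)/(-2.397257 - (18.020351)) = 2.137331; f(x_2) = -1.163216
x_3 = 2.137331 - (-1.163216)·(2.137331 - 1.980000)/(-1.163216 - (-2.397257)) = 2.285633; f(x_3) = 0.191904

2.2856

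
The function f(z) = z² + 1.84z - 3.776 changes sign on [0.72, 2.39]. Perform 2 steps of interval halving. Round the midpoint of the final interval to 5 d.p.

1.34625

f(0.720000) = -1.932800, f(2.390000) = 6.333700 (opposite signs)
step 1: m = 1.555000, f(m) = 1.503225 > 0 → root in [0.720000, 1.555000]
step 2: m = 1.137500, f(m) = -0.389094 < 0 → root in [1.137500, 1.555000]
Midpoint of [1.137500, 1.555000] = 1.346250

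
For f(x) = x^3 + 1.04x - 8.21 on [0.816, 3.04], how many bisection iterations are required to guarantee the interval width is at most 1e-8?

Initial width b − a = 3.04 − 0.816 = 2.224000.
After n steps the width is (b−a)/2^n; need (b−a)/2^n ≤ 1e-8.
So n ≥ log₂(2.224000/1e-8) = log₂(222400000.0000) ≈ 27.7286.
Hence n = 28.

28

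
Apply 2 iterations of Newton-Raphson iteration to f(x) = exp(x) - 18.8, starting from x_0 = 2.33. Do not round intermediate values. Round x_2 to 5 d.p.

2.95743

f'(x) = exp(x)
x_0 = 2.330000: f = -8.522058, f' = 10.277942 → x_1 = 2.330000 - (-8.522058)/(10.277942) = 3.159160
x_1 = 3.159160: f = 4.750806, f' = 23.550806 → x_2 = 3.159160 - (4.750806)/(23.550806) = 2.957434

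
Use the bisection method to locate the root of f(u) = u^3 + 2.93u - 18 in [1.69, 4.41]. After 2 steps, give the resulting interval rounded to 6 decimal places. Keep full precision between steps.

[1.690000, 2.370000]

f(1.690000) = -8.221491, f(4.410000) = 80.687421 (opposite signs)
step 1: m = 3.050000, f(m) = 19.309125 > 0 → root in [1.690000, 3.050000]
step 2: m = 2.370000, f(m) = 2.256153 > 0 → root in [1.690000, 2.370000]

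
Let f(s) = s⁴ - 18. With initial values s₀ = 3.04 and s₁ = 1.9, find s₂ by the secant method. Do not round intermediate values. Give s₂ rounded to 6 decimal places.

f(s_0) = 67.407171, f(s_1) = -4.967900
s_2 = 1.900000 - (-4.967900)·(1.900000 - 3.040000)/(-4.967900 - (67.407171)) = 1.978251; f(s_2) = -2.684704

1.978251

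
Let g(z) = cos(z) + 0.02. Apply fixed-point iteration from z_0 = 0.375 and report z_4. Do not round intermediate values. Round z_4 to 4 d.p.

0.6840

z_1 = g(0.375000) = 0.950508
z_2 = g(0.950508) = 0.601270
z_3 = g(0.601270) = 0.844618
z_4 = g(0.844618) = 0.684017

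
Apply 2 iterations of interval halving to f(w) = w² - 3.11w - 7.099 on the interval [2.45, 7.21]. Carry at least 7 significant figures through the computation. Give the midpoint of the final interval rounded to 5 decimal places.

4.23500

f(2.450000) = -8.716000, f(7.210000) = 22.462000 (opposite signs)
step 1: m = 4.830000, f(m) = 1.208600 > 0 → root in [2.450000, 4.830000]
step 2: m = 3.640000, f(m) = -5.169800 < 0 → root in [3.640000, 4.830000]
Midpoint of [3.640000, 4.830000] = 4.235000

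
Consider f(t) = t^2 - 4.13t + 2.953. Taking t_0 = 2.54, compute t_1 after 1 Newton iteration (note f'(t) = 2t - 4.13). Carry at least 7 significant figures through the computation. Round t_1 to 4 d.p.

3.6827

Newton update: t ← t − f(t)/f'(t).
t_0 = 2.540000: f = -1.085600, f' = 0.950000 → t_1 = 2.540000 - (-1.085600)/(0.950000) = 3.682737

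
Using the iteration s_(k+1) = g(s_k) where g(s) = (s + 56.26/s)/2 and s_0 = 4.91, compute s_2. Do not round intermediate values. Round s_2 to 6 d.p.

s_1 = g(4.910000) = 8.184124
s_2 = g(8.184124) = 7.529204

7.529204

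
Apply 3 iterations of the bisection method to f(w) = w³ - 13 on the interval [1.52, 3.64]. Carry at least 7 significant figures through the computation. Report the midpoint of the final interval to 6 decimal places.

f(1.520000) = -9.488192, f(3.640000) = 35.228544 (opposite signs)
step 1: m = 2.580000, f(m) = 4.173512 > 0 → root in [1.520000, 2.580000]
step 2: m = 2.050000, f(m) = -4.384875 < 0 → root in [2.050000, 2.580000]
step 3: m = 2.315000, f(m) = -0.593394 < 0 → root in [2.315000, 2.580000]
Midpoint of [2.315000, 2.580000] = 2.447500

2.447500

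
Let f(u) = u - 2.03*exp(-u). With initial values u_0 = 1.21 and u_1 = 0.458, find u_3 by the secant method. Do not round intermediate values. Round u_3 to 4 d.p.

f(u_0) = 0.604660, f(u_1) = -0.826071
u_2 = 0.458000 - (-0.826071)·(0.458000 - 1.210000)/(-0.826071 - (0.604660)) = 0.892188; f(u_2) = 0.060378
u_3 = 0.892188 - (0.060378)·(0.892188 - 0.458000)/(0.060378 - (-0.826071)) = 0.862614; f(u_3) = 0.005838

0.8626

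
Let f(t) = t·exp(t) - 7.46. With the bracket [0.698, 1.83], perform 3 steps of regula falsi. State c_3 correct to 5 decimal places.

1.55735

f(0.698000) = -6.057209, f(1.830000) = 3.948013
step 1: c = 1.383318, f(c) = -1.943170 < 0 → new bracket [1.383318, 1.830000]
step 2: c = 1.530653, f(c) = -0.386551 < 0 → new bracket [1.530653, 1.830000]
step 3: c = 1.557349, f(c) = -0.068478 < 0 → new bracket [1.557349, 1.830000]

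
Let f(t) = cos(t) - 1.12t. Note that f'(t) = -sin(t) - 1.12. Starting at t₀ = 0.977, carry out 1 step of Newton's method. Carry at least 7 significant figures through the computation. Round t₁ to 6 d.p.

0.702615

Newton update: t ← t − f(t)/f'(t).
t_0 = 0.977000: f = -0.534728, f' = -1.948823 → t_1 = 0.977000 - (-0.534728)/(-1.948823) = 0.702615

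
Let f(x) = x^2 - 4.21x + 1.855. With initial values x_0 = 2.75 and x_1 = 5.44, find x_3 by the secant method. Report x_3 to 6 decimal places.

f(x_0) = -2.160000, f(x_1) = 8.546200
x_2 = 5.440000 - (8.546200)·(5.440000 - 2.750000)/(8.546200 - (-2.160000)) = 3.292714; f(x_2) = -1.165361
x_3 = 3.292714 - (-1.165361)·(3.292714 - 5.440000)/(-1.165361 - (8.546200)) = 3.550382; f(x_3) = -0.486895

3.550382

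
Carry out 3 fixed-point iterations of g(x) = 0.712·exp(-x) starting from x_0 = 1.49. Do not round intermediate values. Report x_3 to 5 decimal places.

0.38824

x_1 = g(1.490000) = 0.160465
x_2 = g(0.160465) = 0.606444
x_3 = g(0.606444) = 0.388244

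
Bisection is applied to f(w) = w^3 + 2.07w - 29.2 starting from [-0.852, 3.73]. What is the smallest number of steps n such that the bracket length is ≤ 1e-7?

26

Initial width b − a = 3.73 − -0.852 = 4.582000.
After n steps the width is (b−a)/2^n; need (b−a)/2^n ≤ 1e-7.
So n ≥ log₂(4.582000/1e-7) = log₂(45820000.0000) ≈ 25.4495.
Hence n = 26.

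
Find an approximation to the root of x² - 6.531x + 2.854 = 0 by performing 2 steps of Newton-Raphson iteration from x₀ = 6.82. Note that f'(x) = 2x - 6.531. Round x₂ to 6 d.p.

x_0 = 6.820000: f = 4.824980, f' = 7.109000 → x_1 = 6.820000 - (4.824980)/(7.109000) = 6.141286
x_1 = 6.141286: f = 0.460653, f' = 5.751571 → x_2 = 6.141286 - (0.460653)/(5.751571) = 6.061194

6.061194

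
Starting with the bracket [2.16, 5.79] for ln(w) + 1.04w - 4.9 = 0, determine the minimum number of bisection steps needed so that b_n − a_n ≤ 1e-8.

Initial width b − a = 5.79 − 2.16 = 3.630000.
After n steps the width is (b−a)/2^n; need (b−a)/2^n ≤ 1e-8.
So n ≥ log₂(3.630000/1e-8) = log₂(363000000.0000) ≈ 28.4354.
Hence n = 29.

29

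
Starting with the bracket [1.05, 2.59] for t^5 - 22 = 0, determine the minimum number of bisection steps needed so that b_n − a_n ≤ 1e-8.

Initial width b − a = 2.59 − 1.05 = 1.540000.
After n steps the width is (b−a)/2^n; need (b−a)/2^n ≤ 1e-8.
So n ≥ log₂(1.540000/1e-8) = log₂(154000000.0000) ≈ 27.1984.
Hence n = 28.

28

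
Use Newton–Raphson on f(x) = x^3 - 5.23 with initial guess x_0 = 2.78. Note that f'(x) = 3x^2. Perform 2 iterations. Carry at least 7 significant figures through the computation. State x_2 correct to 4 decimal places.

x_0 = 2.780000: f = 16.254952, f' = 23.185200 → x_1 = 2.780000 - (16.254952)/(23.185200) = 2.078908
x_1 = 2.078908: f = 3.754750, f' = 12.965579 → x_2 = 2.078908 - (3.754750)/(12.965579) = 1.789315

1.7893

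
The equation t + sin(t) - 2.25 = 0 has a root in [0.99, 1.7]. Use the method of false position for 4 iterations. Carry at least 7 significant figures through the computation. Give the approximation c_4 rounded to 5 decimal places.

f(0.990000) = -0.423974, f(1.700000) = 0.441665
step 1: c = 1.337745, f(c) = 0.060711 > 0 → new bracket [0.990000, 1.337745]
step 2: c = 1.294187, f(c) = 0.006174 > 0 → new bracket [0.990000, 1.294187]
step 3: c = 1.289821, f(c) = 0.000606 > 0 → new bracket [0.990000, 1.289821]
step 4: c = 1.289393, f(c) = 0.000059 > 0 → new bracket [0.990000, 1.289393]

1.28939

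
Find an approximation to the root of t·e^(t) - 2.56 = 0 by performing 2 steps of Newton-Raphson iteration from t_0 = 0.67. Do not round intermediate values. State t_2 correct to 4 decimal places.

0.9752

f'(t) = (t + 1)·e^(t)
t_0 = 0.670000: f = -1.250661, f' = 3.263576 → t_1 = 0.670000 - (-1.250661)/(3.263576) = 1.053218
t_1 = 1.053218: f = 0.459430, f' = 5.886292 → t_2 = 1.053218 - (0.459430)/(5.886292) = 0.975167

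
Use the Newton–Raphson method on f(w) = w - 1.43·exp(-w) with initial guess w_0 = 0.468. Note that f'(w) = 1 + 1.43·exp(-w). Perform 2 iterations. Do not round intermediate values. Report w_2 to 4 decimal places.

Newton update: w ← w − f(w)/f'(w).
w_0 = 0.468000: f = -0.427543, f' = 1.895543 → w_1 = 0.468000 - (-0.427543)/(1.895543) = 0.693552
w_1 = 0.693552: f = -0.021159, f' = 1.714711 → w_2 = 0.693552 - (-0.021159)/(1.714711) = 0.705891

0.7059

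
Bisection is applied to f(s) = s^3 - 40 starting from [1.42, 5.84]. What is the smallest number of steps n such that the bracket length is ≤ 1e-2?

9

Initial width b − a = 5.84 − 1.42 = 4.420000.
After n steps the width is (b−a)/2^n; need (b−a)/2^n ≤ 1e-2.
So n ≥ log₂(4.420000/1e-2) = log₂(442.0000) ≈ 8.7879.
Hence n = 9.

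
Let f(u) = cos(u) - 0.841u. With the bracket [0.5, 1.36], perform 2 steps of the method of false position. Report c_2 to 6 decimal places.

f(0.500000) = 0.457083, f(1.360000) = -0.934521
step 1: c = 0.782473, f(c) = 0.051112 > 0 → new bracket [0.782473, 1.360000]
step 2: c = 0.812422, f(c) = 0.004495 > 0 → new bracket [0.812422, 1.360000]

0.812422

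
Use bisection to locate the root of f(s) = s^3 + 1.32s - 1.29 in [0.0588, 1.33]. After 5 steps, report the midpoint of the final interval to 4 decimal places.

0.7143

f(0.058800) = -1.212181, f(1.330000) = 2.818237 (opposite signs)
step 1: m = 0.694400, f(m) = -0.038558 < 0 → root in [0.694400, 1.330000]
step 2: m = 1.012200, f(m) = 1.083152 > 0 → root in [0.694400, 1.012200]
step 3: m = 0.853300, f(m) = 0.457662 > 0 → root in [0.694400, 0.853300]
step 4: m = 0.773850, f(m) = 0.194897 > 0 → root in [0.694400, 0.773850]
step 5: m = 0.734125, f(m) = 0.074694 > 0 → root in [0.694400, 0.734125]
Midpoint of [0.694400, 0.734125] = 0.714263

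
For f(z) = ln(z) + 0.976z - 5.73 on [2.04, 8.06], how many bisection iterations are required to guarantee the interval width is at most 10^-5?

20

Initial width b − a = 8.06 − 2.04 = 6.020000.
After n steps the width is (b−a)/2^n; need (b−a)/2^n ≤ 10^-5.
So n ≥ log₂(6.020000/10^-5) = log₂(602000.0000) ≈ 19.1994.
Hence n = 20.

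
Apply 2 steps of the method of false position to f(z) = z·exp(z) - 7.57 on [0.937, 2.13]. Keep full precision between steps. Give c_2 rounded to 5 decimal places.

1.48939

f(0.937000) = -5.178483, f(2.130000) = 10.353666
step 1: c = 1.334751, f(c) = -2.499213 < 0 → new bracket [1.334751, 2.130000]
step 2: c = 1.489385, f(c) = -0.965514 < 0 → new bracket [1.489385, 2.130000]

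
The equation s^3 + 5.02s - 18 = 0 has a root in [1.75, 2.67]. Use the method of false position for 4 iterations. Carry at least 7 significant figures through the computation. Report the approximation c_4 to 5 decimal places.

1.99715

False-position update: c = (a·f(b) − b·f(a))/(f(b) − f(a)); replace the endpoint whose sign matches f(c).
f(1.750000) = -3.855625, f(2.670000) = 14.437563
step 1: c = 1.943907, f(c) = -0.896003 < 0 → new bracket [1.943907, 2.670000]
step 2: c = 1.986335, f(c) = -0.191453 < 0 → new bracket [1.986335, 2.670000]
step 3: c = 1.995283, f(c) = -0.040155 < 0 → new bracket [1.995283, 2.670000]
step 4: c = 1.997154, f(c) = -0.008389 < 0 → new bracket [1.997154, 2.670000]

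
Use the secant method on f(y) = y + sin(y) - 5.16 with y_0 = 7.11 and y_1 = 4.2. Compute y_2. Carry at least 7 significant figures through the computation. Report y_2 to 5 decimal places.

Secant update: y_(k+1) = y_k − f(y_k)·(y_k − y_(k-1))/(f(y_k) − f(y_(k-1))).
f(y_0) = 2.685778, f(y_1) = -1.831576
y_2 = 4.200000 - (-1.831576)·(4.200000 - 7.110000)/(-1.831576 - (2.685778)) = 5.379869; f(y_2) = -0.565515

5.37987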